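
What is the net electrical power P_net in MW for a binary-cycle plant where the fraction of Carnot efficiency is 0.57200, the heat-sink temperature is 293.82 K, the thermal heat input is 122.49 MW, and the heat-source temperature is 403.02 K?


Step 1: eta = (1 - Tc/Th)*f = (1 - 293.82/403.02)*0.572 = 0.1549859
Step 2: P_net = eta * Q_in = 0.1549859 * 122.49 = 18.984 MW
P_net = 18.984 MW


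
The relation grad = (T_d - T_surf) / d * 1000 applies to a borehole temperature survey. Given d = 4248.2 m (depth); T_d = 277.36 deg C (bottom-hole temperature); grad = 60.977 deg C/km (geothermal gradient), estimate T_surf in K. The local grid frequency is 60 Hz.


T_surf = T_d - grad * d / 1000
T_surf = 277.36 - 60.977 * 4248.2 / 1000
T_surf = 18.31751 deg C
Convert to K: 18.31751 + 273.15 = 291.47 K
T_surf = 291.47 K


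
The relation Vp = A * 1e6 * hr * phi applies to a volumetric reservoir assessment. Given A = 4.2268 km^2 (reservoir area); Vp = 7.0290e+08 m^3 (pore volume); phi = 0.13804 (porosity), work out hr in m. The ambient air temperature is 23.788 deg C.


hr = Vp / (A * 1e6 * phi)
hr = 7.0290e+08 / (4.2268 * 1e6 * 0.13804)
hr = 1204.7 m


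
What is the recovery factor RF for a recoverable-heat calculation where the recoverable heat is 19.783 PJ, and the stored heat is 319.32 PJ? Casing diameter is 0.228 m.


RF = Q_rec / Q_s
RF = 19.783 / 319.32
RF = 0.061954


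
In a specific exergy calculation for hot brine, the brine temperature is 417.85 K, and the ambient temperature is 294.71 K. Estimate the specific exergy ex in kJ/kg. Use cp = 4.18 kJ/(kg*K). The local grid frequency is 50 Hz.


ex = cp * ((T_b - T_0) - T_0 * ln(T_b/T_0))
ex = 4.18 * ((417.85 - 294.71) - 294.71 * ln(417.85/294.71))
ex = 84.635 kJ/kg


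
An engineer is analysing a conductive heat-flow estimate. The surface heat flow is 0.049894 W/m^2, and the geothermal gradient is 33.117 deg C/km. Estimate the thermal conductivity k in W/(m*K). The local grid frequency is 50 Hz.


k = q * 1000 / grad
k = 0.049894 * 1000 / 33.117
k = 1.5066 W/(m*K)


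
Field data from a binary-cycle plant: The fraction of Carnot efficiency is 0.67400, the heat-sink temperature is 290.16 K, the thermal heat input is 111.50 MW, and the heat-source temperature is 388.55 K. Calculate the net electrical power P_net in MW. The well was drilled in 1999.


Step 1: eta = (1 - Tc/Th)*f = (1 - 290.16/388.55)*0.674 = 0.1706727
Step 2: P_net = eta * Q_in = 0.1706727 * 111.5 = 19.030 MW
P_net = 19.030 MW


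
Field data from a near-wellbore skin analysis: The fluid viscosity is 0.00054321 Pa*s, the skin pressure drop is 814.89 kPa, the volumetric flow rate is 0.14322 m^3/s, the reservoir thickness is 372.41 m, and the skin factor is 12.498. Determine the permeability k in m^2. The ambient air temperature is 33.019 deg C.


k = S*q*mu / (2*pi*dP_s*1000*hr)
k = 12.498*0.14322*0.00054321 / (2*pi*814.89*1000*372.41)
k = 5.0993e-13 m^2


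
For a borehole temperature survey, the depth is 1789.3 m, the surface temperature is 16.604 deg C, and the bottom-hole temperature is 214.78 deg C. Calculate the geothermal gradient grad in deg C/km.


grad = (T_d - T_surf) / d * 1000
grad = (214.78 - 16.604) / 1789.3 * 1000
grad = 110.76 deg C/km


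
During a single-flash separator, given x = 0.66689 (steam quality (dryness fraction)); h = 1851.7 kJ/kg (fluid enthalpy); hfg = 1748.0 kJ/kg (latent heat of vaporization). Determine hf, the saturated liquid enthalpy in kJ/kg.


hf = h - x * hfg
hf = 1851.7 - 0.66689 * 1748.0
hf = 685.98 kJ/kg


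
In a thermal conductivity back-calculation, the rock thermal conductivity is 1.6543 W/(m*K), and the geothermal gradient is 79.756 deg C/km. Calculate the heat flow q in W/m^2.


q = k * grad / 1000
q = 1.6543 * 79.756 / 1000
q = 0.13194 W/m^2


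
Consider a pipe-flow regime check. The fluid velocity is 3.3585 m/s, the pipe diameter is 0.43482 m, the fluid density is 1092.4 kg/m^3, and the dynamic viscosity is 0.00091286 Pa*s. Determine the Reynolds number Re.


Re = rho * vel * D / mu
Re = 1092.4 * 3.3585 * 0.43482 / 0.00091286
Re = 1.7476e+06


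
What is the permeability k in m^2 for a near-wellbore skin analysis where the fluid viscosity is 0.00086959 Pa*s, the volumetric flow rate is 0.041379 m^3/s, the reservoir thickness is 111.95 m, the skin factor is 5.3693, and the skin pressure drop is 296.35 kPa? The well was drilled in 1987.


k = S*q*mu / (2*pi*dP_s*1000*hr)
k = 5.3693*0.041379*0.00086959 / (2*pi*296.35*1000*111.95)
k = 9.2684e-13 m^2


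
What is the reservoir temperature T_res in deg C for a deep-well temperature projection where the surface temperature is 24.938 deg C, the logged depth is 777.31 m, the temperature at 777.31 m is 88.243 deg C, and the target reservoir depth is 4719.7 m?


Step 1: grad = (T_d1 - T_surf)/d1 * 1000 = (88.243 - 24.938)/777.31 * 1000 = 81.44112 deg C/km
Step 2: T_res = T_surf + grad*d2/1000 = 24.938 + 81.44112*4719.7/1000 = 409.32 deg C
T_res = 409.32 deg C


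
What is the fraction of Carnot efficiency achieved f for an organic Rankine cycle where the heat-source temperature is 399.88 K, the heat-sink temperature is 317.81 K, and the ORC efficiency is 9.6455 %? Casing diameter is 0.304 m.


f = (eta_orc/100) / (1 - Tc/Th)
f = (9.6455/100) / (1 - 317.81/399.88)
f = 0.46997


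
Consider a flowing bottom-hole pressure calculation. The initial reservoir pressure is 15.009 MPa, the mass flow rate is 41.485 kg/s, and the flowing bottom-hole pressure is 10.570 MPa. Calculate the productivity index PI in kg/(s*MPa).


PI = mdot / (P_i - P_wf)
PI = 41.485 / (15.009 - 10.570)
PI = 9.3456 kg/(s*MPa)


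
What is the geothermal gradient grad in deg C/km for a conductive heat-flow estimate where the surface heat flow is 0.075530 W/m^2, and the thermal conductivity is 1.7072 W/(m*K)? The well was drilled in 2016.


grad = q * 1000 / k
grad = 0.075530 * 1000 / 1.7072
grad = 44.242 deg C/km


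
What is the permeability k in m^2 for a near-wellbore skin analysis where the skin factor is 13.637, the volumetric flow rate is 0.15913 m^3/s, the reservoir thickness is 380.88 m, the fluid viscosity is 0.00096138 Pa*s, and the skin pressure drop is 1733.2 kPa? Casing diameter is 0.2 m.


k = S*q*mu / (2*pi*dP_s*1000*hr)
k = 13.637*0.15913*0.00096138 / (2*pi*1733.2*1000*380.88)
k = 5.0298e-13 m^2


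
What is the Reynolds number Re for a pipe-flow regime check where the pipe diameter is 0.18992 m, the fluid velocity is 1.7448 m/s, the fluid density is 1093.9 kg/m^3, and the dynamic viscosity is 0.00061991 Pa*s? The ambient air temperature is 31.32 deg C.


Re = rho * vel * D / mu
Re = 1093.9 * 1.7448 * 0.18992 / 0.00061991
Re = 5.8474e+05


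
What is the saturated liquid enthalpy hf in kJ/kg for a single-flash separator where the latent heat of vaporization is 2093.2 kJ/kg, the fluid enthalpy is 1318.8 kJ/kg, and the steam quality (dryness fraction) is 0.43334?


hf = h - x * hfg
hf = 1318.8 - 0.43334 * 2093.2
hf = 411.73 kJ/kg


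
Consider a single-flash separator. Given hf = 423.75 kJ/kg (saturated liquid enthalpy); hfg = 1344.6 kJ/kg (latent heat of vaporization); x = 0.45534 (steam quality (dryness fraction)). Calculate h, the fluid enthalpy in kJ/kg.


h = hf + x * hfg
h = 423.75 + 0.45534 * 1344.6
h = 1036.0 kJ/kg


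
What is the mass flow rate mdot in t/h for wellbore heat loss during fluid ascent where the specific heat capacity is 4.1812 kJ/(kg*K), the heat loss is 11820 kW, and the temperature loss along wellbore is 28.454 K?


mdot = Q_loss / (cp * dT)
mdot = 11820 / (4.1812 * 28.454)
mdot = 99.35122 kg/s
Convert: 99.35122 kg/s * 3.6 = 357.66 t/h
mdot = 357.66 t/h


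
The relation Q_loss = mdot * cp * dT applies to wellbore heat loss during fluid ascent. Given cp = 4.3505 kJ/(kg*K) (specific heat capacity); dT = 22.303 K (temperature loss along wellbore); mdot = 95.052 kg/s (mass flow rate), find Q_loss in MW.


Q_loss = mdot * cp * dT
Q_loss = 95.052 * 4.3505 * 22.303
Q_loss = 9222.820 kW
Convert: 9222.820 kW * 0.001 = 9.2228 MW
Q_loss = 9.2228 MW


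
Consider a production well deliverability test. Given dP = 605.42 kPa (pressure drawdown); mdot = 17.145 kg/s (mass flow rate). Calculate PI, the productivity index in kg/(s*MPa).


PI = mdot * 1000 / dP
PI = 17.145 * 1000 / 605.42
PI = 28.319 kg/(s*MPa)


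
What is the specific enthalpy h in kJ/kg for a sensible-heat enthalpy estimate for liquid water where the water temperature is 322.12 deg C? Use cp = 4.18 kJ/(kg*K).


h = cp * T
h = 4.18 * 322.12
h = 1346.5 kJ/kg


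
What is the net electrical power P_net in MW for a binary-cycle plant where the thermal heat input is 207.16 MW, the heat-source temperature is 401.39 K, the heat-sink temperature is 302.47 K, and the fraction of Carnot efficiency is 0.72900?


Step 1: eta = (1 - Tc/Th)*f = (1 - 302.47/401.39)*0.729 = 0.1796574
Step 2: P_net = eta * Q_in = 0.1796574 * 207.16 = 37.218 MW
P_net = 37.218 MW


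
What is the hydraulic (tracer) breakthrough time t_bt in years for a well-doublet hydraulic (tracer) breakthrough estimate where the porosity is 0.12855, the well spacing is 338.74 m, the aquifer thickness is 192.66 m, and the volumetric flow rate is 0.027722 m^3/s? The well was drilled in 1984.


t_bt = pi * hr * phi * L^2 / (3 * Qv) / (365.25*86400)
t_bt = pi * 192.66 * 0.12855 * 338.74^2 / (3 * 0.027722) / (365.25*86400)
t_bt = 3.4017 years


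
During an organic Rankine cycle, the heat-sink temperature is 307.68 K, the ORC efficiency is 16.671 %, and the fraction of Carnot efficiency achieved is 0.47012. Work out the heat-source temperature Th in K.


Th = Tc / (1 - (eta_orc/100)/f)
Th = 307.68 / (1 - (16.671/100)/0.47012)
Th = 476.74 K


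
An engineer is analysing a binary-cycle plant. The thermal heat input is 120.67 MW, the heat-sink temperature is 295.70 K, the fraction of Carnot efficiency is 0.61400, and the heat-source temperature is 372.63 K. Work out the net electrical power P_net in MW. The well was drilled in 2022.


Step 1: eta = (1 - Tc/Th)*f = (1 - 295.7/372.63)*0.614 = 0.1267612
Step 2: P_net = eta * Q_in = 0.1267612 * 120.67 = 15.296 MW
P_net = 15.296 MW


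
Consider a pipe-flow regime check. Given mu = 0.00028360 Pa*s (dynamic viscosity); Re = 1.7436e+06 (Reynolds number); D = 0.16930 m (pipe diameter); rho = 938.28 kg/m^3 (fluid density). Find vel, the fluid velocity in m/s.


vel = Re * mu / (rho * D)
vel = 1.7436e+06 * 0.00028360 / (938.28 * 0.16930)
vel = 3.1129 m/s


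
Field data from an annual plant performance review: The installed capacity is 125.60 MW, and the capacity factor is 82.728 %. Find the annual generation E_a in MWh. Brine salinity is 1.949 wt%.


E_a = CF / 100 * cap * 8760
E_a = 82.728 / 100 * 125.60 * 8760
E_a = 9.1022e+05 MWh


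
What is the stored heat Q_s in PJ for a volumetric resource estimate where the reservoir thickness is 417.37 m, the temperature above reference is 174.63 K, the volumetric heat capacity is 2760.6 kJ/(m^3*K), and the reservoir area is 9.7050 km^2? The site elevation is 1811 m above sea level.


Step 1: Vr = A*1e6*hr = 9.705*1e6*417.37 = 4.050576e+09 m^3
Step 2: Q_s = Vr*rhoc*dT/1e12 = 4.050576e+09*2760.6*174.63/1e12 = 1952.7 PJ
Q_s = 1952.7 PJ


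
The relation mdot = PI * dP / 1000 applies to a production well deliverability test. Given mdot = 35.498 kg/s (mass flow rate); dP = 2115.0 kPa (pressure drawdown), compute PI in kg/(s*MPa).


PI = mdot * 1000 / dP
PI = 35.498 * 1000 / 2115.0
PI = 16.784 kg/(s*MPa)


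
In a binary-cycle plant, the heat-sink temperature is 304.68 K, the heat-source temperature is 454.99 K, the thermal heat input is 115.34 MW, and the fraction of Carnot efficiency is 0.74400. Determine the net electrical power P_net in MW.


Step 1: eta = (1 - Tc/Th)*f = (1 - 304.68/454.99)*0.744 = 0.2457870
Step 2: P_net = eta * Q_in = 0.2457870 * 115.34 = 28.349 MW
P_net = 28.349 MW


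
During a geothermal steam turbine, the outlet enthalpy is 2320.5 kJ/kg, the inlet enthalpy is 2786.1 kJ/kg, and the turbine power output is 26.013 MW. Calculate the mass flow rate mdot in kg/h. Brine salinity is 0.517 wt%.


mdot = P * 1000 / (h_in - h_out)
mdot = 26.013 * 1000 / (2786.1 - 2320.5)
mdot = 55.86985 kg/s
Convert: 55.86985 kg/s * 3600.0 = 2.0113e+05 kg/h
mdot = 2.0113e+05 kg/h


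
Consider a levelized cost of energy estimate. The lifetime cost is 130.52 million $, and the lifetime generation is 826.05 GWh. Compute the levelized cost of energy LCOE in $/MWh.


LCOE = C_tot / E_tot * 100
LCOE = 130.52 / 826.05 * 100
LCOE = 15.80050 cents/kWh
Convert: 15.80050 cents/kWh * 10.0 = 158.00 $/MWh
LCOE = 158.00 $/MWh


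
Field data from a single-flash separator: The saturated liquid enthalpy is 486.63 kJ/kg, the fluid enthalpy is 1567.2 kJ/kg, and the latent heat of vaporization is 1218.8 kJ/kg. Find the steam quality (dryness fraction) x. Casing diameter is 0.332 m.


x = (h - hf) / hfg
x = (1567.2 - 486.63) / 1218.8
x = 0.88659


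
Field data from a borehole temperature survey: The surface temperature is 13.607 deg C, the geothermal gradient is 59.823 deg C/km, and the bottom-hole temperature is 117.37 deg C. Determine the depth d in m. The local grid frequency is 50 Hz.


d = (T_d - T_surf) / grad * 1000
d = (117.37 - 13.607) / 59.823 * 1000
d = 1734.5 m


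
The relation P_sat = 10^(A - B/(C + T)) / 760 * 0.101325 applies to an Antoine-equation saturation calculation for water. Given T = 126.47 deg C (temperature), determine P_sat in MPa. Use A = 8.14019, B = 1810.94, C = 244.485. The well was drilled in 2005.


P_sat = 10^(A - B/(C + T)) / 760 * 0.101325
P_sat = 10^(8.14019 - 1810.94/(244.485 + 126.47)) / 760 * 0.101325
P_sat = 0.24169 MPa


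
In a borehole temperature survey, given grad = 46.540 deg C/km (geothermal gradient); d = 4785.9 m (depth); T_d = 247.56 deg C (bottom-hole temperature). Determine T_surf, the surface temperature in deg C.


T_surf = T_d - grad * d / 1000
T_surf = 247.56 - 46.540 * 4785.9 / 1000
T_surf = 24.824 deg C


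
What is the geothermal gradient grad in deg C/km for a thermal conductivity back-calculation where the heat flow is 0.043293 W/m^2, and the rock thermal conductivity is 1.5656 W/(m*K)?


grad = q / k * 1000
grad = 0.043293 / 1.5656 * 1000
grad = 27.653 deg C/km


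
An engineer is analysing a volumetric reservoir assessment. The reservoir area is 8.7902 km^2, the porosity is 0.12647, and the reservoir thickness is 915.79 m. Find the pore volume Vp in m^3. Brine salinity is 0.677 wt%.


Vp = A * 1e6 * hr * phi
Vp = 8.7902 * 1e6 * 915.79 * 0.12647
Vp = 1.0181e+09 m^3


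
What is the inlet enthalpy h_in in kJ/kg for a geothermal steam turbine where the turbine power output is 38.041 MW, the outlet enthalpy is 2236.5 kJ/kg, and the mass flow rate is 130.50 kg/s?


h_in = h_out + P * 1000 / mdot
h_in = 2236.5 + 38.041 * 1000 / 130.50
h_in = 2528.0 kJ/kg


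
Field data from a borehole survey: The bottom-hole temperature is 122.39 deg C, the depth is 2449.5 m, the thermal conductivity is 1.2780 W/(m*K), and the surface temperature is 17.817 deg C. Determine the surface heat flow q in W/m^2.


Step 1: grad = (T_d - T_surf)/d * 1000 = (122.39 - 17.817)/2449.5 * 1000 = 42.69157 deg C/km
Step 2: q = k * grad / 1000 = 1.278 * 42.69157 / 1000 = 0.054560 W/m^2
q = 0.054560 W/m^2


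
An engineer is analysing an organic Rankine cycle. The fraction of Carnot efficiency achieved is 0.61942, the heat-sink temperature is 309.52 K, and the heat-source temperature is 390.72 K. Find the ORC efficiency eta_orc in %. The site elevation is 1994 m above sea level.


eta_orc = (1 - Tc/Th) * f * 100
eta_orc = (1 - 309.52/390.72) * 0.61942 * 100
eta_orc = 12.873 %


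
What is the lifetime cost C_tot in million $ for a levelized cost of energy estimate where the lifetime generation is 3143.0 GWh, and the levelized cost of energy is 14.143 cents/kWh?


C_tot = LCOE / 100 * E_tot
C_tot = 14.143 / 100 * 3143.0
C_tot = 444.51 million $


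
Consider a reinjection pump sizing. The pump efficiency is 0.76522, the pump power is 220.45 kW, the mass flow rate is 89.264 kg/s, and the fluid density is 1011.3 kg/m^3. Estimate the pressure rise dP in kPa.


dP = P_pump * rho * eta / mdot
dP = 220.45 * 1011.3 * 0.76522 / 89.264
dP = 1911.2 kPa


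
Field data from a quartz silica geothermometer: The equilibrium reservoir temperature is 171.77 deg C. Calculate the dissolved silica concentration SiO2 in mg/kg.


SiO2 = 10^(5.19 - 1309/(T_eq + 273.15))
SiO2 = 10^(5.19 - 1309/(171.77 + 273.15))
SiO2 = 176.97 mg/kg


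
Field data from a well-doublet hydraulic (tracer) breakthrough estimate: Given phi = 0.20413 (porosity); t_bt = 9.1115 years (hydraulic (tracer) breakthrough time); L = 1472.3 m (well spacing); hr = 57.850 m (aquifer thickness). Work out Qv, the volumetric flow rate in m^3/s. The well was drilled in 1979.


Qv = pi*hr*phi*L^2 / (3*t_bt*365.25*86400)
Qv = pi*57.850*0.20413*1472.3^2 / (3*9.1115*365.25*86400)
Qv = 0.093226 m^3/s


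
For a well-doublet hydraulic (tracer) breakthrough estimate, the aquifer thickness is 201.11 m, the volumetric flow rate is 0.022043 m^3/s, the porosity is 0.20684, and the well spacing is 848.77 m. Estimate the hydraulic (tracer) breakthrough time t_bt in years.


t_bt = pi * hr * phi * L^2 / (3 * Qv) / (365.25*86400)
t_bt = pi * 201.11 * 0.20684 * 848.77^2 / (3 * 0.022043) / (365.25*86400)
t_bt = 45.113 years


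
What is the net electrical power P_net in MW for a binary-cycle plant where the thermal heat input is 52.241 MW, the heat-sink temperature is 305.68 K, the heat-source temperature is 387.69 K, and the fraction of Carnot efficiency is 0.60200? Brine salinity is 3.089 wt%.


Step 1: eta = (1 - Tc/Th)*f = (1 - 305.68/387.69)*0.602 = 0.1273441
Step 2: P_net = eta * Q_in = 0.1273441 * 52.241 = 6.6526 MW
P_net = 6.6526 MW


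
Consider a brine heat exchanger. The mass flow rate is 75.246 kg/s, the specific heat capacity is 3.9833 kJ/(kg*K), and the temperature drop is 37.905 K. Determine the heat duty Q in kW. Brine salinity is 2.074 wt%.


Q = mdot * cp * dT / 1000
Q = 75.246 * 3.9833 * 37.905 / 1000
Q = 11.36117 MW
Convert: 11.36117 MW * 1000.0 = 11361 kW
Q = 11361 kW


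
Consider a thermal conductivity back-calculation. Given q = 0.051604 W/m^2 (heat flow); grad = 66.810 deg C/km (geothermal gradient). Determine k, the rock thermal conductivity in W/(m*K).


k = q / (grad / 1000)
k = 0.051604 / (66.810 / 1000)
k = 0.77240 W/(m*K)


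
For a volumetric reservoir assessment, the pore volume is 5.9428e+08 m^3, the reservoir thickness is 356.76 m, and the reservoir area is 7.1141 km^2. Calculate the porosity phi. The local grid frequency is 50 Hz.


phi = Vp / (A * 1e6 * hr)
phi = 5.9428e+08 / (7.1141 * 1e6 * 356.76)
phi = 0.23415


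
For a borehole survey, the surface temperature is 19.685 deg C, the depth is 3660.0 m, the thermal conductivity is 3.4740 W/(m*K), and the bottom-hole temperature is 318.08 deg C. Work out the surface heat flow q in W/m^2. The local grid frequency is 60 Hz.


Step 1: grad = (T_d - T_surf)/d * 1000 = (318.08 - 19.685)/3660.0 * 1000 = 81.52869 deg C/km
Step 2: q = k * grad / 1000 = 3.474 * 81.52869 / 1000 = 0.28323 W/m^2
q = 0.28323 W/m^2


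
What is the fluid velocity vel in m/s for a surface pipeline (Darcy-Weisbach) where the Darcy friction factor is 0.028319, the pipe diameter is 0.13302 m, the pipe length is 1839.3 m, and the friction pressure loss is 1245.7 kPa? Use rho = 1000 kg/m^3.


vel = sqrt(dP*1000*2*D / (f*L*rho))
vel = sqrt(1245.7*1000*2*0.13302 / (0.028319*1839.3*1000))
vel = 2.5224 m/s


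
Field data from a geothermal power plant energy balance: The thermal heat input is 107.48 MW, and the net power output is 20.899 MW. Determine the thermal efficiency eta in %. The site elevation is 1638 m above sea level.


eta = W_net / Q_in * 100
eta = 20.899 / 107.48 * 100
eta = 19.445 %


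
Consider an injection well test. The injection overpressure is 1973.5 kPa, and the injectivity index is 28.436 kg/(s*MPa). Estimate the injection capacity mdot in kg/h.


mdot = II * dP / 1000
mdot = 28.436 * 1973.5 / 1000
mdot = 56.11845 kg/s
Convert: 56.11845 kg/s * 3600.0 = 2.0203e+05 kg/h
mdot = 2.0203e+05 kg/h


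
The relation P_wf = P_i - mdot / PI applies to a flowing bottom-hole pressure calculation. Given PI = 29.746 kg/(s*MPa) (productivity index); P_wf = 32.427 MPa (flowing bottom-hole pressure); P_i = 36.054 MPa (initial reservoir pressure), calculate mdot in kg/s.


mdot = (P_i - P_wf) * PI
mdot = (36.054 - 32.427) * 29.746
mdot = 107.89 kg/s


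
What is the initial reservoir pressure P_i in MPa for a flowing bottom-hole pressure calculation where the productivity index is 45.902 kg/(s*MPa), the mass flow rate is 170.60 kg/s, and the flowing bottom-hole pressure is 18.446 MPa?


P_i = P_wf + mdot / PI
P_i = 18.446 + 170.60 / 45.902
P_i = 22.163 MPa


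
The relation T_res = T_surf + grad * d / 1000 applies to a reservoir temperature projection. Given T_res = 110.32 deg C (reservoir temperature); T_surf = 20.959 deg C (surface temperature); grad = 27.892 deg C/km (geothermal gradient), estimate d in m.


d = (T_res - T_surf) / grad * 1000
d = (110.32 - 20.959) / 27.892 * 1000
d = 3203.8 m


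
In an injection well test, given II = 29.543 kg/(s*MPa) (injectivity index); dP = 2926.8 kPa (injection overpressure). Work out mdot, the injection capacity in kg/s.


mdot = II * dP / 1000
mdot = 29.543 * 2926.8 / 1000
mdot = 86.466 kg/s


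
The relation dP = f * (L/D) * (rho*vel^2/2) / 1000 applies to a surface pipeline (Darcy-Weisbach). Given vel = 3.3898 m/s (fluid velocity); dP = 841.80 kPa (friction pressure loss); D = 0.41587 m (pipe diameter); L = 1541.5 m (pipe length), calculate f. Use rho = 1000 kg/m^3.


f = dP*1000 / ((L/D)*(rho*vel^2/2))
f = 841.80*1000 / ((1541.5/0.41587)*(1000*3.3898^2/2))
f = 0.039528


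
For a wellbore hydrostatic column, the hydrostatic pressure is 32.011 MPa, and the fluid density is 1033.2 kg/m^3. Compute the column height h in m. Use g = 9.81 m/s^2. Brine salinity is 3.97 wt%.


h = P * 1e6 / (g * rho)
h = 32.011 * 1e6 / (9.81 * 1033.2)
h = 3158.2 m


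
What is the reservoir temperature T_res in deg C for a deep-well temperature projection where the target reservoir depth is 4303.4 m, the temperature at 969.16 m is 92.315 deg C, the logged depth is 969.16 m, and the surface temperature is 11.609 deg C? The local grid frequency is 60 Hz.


Step 1: grad = (T_d1 - T_surf)/d1 * 1000 = (92.315 - 11.609)/969.16 * 1000 = 83.27418 deg C/km
Step 2: T_res = T_surf + grad*d2/1000 = 11.609 + 83.27418*4303.4/1000 = 369.97 deg C
T_res = 369.97 deg C


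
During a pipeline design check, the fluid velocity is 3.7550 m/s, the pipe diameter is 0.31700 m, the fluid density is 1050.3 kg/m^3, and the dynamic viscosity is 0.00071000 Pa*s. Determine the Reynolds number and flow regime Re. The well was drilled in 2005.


Step 1: Re = rho*vel*D/mu = 1050.3*3.755*0.317/0.00071 = 1.7609e+06
Step 2: Re = 1.7609e+06 > 4000, so flow is turbulent.
Re = 1.7609e+06 (turbulent)


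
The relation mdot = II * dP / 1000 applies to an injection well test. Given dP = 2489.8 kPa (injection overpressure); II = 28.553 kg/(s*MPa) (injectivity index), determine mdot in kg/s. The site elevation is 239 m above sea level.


mdot = II * dP / 1000
mdot = 28.553 * 2489.8 / 1000
mdot = 71.091 kg/s


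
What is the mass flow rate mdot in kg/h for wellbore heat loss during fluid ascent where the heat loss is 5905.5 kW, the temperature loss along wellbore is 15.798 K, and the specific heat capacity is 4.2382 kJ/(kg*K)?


mdot = Q_loss / (cp * dT)
mdot = 5905.5 / (4.2382 * 15.798)
mdot = 88.20092 kg/s
Convert: 88.20092 kg/s * 3600.0 = 3.1752e+05 kg/h
mdot = 3.1752e+05 kg/h


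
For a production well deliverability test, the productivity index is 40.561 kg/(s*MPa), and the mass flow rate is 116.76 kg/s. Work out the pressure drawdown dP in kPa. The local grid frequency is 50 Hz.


dP = mdot * 1000 / PI
dP = 116.76 * 1000 / 40.561
dP = 2878.6 kPa


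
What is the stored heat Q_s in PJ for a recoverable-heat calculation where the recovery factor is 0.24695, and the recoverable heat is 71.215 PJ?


Q_s = Q_rec / RF
Q_s = 71.215 / 0.24695
Q_s = 288.38 PJ


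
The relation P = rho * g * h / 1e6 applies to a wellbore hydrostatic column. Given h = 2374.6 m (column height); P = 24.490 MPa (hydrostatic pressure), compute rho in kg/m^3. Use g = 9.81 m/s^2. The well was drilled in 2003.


rho = P * 1e6 / (g * h)
rho = 24.490 * 1e6 / (9.81 * 2374.6)
rho = 1051.3 kg/m^3


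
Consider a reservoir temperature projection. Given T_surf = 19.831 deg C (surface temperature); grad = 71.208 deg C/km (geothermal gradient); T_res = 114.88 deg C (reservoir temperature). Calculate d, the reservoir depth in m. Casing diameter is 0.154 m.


d = (T_res - T_surf) / grad * 1000
d = (114.88 - 19.831) / 71.208 * 1000
d = 1334.8 m


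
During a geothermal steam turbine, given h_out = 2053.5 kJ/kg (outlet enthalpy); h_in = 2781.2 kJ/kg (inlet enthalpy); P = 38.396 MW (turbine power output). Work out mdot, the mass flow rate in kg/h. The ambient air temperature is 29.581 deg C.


mdot = P * 1000 / (h_in - h_out)
mdot = 38.396 * 1000 / (2781.2 - 2053.5)
mdot = 52.76350 kg/s
Convert: 52.76350 kg/s * 3600.0 = 1.8995e+05 kg/h
mdot = 1.8995e+05 kg/h


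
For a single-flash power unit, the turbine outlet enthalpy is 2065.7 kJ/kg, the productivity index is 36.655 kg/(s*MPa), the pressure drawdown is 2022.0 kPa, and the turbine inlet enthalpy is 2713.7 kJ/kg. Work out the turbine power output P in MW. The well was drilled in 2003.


Step 1: mdot = PI * dP / 1000 = 36.655 * 2022.0 / 1000 = 74.11641 kg/s
Step 2: P = mdot*(h_in - h_out)/1000 = 74.11641*(2713.7 - 2065.7)/1000 = 48.027 MW
P = 48.027 MW


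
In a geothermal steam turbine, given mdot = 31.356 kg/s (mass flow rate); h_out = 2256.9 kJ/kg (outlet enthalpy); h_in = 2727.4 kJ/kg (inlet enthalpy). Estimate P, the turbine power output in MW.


P = mdot * (h_in - h_out) / 1000
P = 31.356 * (2727.4 - 2256.9) / 1000
P = 14.753 MW


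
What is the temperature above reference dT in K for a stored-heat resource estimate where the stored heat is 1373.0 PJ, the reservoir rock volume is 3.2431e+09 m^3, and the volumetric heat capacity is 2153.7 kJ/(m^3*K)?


dT = Q_s * 1e12 / (Vr * rhoc)
dT = 1373.0 * 1e12 / (3.2431e+09 * 2153.7)
dT = 196.57 K


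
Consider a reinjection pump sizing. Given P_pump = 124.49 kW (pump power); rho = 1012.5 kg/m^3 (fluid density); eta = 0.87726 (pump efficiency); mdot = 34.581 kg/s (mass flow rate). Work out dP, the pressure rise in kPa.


dP = P_pump * rho * eta / mdot
dP = 124.49 * 1012.5 * 0.87726 / 34.581
dP = 3197.6 kPa


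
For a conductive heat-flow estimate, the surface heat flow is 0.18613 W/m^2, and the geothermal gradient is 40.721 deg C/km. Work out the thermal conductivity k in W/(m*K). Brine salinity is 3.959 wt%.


k = q * 1000 / grad
k = 0.18613 * 1000 / 40.721
k = 4.5709 W/(m*K)


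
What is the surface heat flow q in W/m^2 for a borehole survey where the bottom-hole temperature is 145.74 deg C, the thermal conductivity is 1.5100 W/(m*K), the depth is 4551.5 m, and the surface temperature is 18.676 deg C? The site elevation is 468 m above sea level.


Step 1: grad = (T_d - T_surf)/d * 1000 = (145.74 - 18.676)/4551.5 * 1000 = 27.91695 deg C/km
Step 2: q = k * grad / 1000 = 1.51 * 27.91695 / 1000 = 0.042155 W/m^2
q = 0.042155 W/m^2


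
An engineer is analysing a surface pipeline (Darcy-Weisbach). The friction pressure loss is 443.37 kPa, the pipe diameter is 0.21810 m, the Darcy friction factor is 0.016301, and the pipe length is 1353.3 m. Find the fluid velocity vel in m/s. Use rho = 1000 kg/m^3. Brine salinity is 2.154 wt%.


vel = sqrt(dP*1000*2*D / (f*L*rho))
vel = sqrt(443.37*1000*2*0.21810 / (0.016301*1353.3*1000))
vel = 2.9609 m/s


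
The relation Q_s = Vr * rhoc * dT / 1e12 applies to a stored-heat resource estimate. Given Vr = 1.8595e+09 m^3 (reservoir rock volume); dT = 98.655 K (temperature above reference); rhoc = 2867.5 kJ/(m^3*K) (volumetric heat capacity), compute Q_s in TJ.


Q_s = Vr * rhoc * dT / 1e12
Q_s = 1.8595e+09 * 2867.5 * 98.655 / 1e12
Q_s = 526.0399 PJ
Convert: 526.0399 PJ * 1000.0 = 5.2604e+05 TJ
Q_s = 5.2604e+05 TJ


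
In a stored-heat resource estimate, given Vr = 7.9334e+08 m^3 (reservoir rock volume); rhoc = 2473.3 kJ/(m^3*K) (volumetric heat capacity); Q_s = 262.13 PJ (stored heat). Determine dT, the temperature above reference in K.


dT = Q_s * 1e12 / (Vr * rhoc)
dT = 262.13 * 1e12 / (7.9334e+08 * 2473.3)
dT = 133.59 K


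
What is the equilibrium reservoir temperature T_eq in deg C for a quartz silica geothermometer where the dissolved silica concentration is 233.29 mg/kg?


T_eq = 1309 / (5.19 - log10(SiO2)) - 273.15
T_eq = 1309 / (5.19 - log10(233.29)) - 273.15
T_eq = 190.69 deg C


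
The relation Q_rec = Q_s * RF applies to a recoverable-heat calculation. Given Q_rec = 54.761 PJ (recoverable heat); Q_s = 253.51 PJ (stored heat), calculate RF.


RF = Q_rec / Q_s
RF = 54.761 / 253.51
RF = 0.21601


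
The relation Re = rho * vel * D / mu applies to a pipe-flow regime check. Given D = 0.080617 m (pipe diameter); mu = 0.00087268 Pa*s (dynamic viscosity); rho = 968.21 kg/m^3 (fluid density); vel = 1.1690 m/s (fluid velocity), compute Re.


Re = rho * vel * D / mu
Re = 968.21 * 1.1690 * 0.080617 / 0.00087268
Re = 1.0456e+05


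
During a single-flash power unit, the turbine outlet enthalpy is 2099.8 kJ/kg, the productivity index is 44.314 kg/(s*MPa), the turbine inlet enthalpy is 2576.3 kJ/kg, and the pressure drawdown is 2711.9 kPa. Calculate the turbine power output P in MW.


Step 1: mdot = PI * dP / 1000 = 44.314 * 2711.9 / 1000 = 120.1751 kg/s
Step 2: P = mdot*(h_in - h_out)/1000 = 120.1751*(2576.3 - 2099.8)/1000 = 57.263 MW
P = 57.263 MW


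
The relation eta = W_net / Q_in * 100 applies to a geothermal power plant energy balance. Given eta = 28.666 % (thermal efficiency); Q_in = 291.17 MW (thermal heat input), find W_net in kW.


W_net = eta / 100 * Q_in
W_net = 28.666 / 100 * 291.17
W_net = 83.46679 MW
Convert: 83.46679 MW * 1000.0 = 83467 kW
W_net = 83467 kW


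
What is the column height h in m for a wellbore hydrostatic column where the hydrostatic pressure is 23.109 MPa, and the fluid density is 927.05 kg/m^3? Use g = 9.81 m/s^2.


h = P * 1e6 / (g * rho)
h = 23.109 * 1e6 / (9.81 * 927.05)
h = 2541.0 m


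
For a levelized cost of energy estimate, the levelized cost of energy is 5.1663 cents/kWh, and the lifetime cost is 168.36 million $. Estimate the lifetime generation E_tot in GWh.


E_tot = C_tot / LCOE * 100
E_tot = 168.36 / 5.1663 * 100
E_tot = 3258.8 GWh


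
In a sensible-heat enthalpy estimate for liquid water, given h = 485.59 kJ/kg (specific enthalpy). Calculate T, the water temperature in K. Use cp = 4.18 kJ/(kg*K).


T = h / cp
T = 485.59 / 4.18
T = 116.1699 deg C
Convert to K: 116.1699 + 273.15 = 389.32 K
T = 389.32 K


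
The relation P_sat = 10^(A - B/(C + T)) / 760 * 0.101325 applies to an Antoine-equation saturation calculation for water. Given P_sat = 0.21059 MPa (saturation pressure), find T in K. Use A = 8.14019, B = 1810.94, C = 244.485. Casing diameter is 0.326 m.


T = B / (A - log10(P_sat * 760 / 0.101325)) - C
T = 1810.94 / (8.14019 - log10(0.21059 * 760 / 0.101325)) - 244.485
T = 121.9793 deg C
Convert to K: 121.9793 + 273.15 = 395.13 K
T = 395.13 K


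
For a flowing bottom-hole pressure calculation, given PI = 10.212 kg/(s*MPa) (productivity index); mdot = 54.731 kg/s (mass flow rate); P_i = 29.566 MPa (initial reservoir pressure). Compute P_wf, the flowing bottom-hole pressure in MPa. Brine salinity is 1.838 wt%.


P_wf = P_i - mdot / PI
P_wf = 29.566 - 54.731 / 10.212
P_wf = 24.207 MPa


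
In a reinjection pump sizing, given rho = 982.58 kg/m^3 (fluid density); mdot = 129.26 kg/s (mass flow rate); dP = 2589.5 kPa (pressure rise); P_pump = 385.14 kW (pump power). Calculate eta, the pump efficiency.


eta = mdot * dP / (rho * P_pump)
eta = 129.26 * 2589.5 / (982.58 * 385.14)
eta = 0.88449


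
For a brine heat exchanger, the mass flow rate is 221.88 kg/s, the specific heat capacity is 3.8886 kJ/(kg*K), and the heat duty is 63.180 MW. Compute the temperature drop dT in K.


dT = Q * 1000 / (mdot * cp)
dT = 63.180 * 1000 / (221.88 * 3.8886)
dT = 73.226 K


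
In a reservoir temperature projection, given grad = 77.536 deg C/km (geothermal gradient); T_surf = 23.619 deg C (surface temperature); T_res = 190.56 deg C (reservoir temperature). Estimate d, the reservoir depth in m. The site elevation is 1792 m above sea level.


d = (T_res - T_surf) / grad * 1000
d = (190.56 - 23.619) / 77.536 * 1000
d = 2153.1 m


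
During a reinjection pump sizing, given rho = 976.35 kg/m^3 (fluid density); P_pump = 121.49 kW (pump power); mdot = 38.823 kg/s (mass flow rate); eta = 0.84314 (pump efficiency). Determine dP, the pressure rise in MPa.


dP = P_pump * rho * eta / mdot
dP = 121.49 * 976.35 * 0.84314 / 38.823
dP = 2576.064 kPa
Convert: 2576.064 kPa * 0.001 = 2.5761 MPa
dP = 2.5761 MPa


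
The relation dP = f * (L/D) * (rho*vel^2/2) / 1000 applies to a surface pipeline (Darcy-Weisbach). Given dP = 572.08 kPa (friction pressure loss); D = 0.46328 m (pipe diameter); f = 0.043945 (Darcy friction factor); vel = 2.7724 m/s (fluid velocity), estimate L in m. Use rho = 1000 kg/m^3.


L = dP*1000*D / (f*rho*vel^2/2)
L = 572.08*1000*0.46328 / (0.043945*1000*2.7724^2/2)
L = 1569.3 m


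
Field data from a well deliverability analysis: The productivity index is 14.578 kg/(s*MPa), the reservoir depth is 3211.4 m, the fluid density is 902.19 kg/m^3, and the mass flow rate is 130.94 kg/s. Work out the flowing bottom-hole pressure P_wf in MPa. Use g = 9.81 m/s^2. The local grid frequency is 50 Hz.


Step 1: P_i = rho*g*h/1e6 = 902.19*9.81*3211.4/1e6 = 28.42244 MPa
Step 2: P_wf = P_i - mdot/PI = 28.42244 - 130.94/14.578 = 19.440 MPa
P_wf = 19.440 MPa


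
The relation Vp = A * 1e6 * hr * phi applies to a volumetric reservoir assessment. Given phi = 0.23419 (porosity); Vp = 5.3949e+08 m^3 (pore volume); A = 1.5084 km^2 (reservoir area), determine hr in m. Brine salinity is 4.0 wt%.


hr = Vp / (A * 1e6 * phi)
hr = 5.3949e+08 / (1.5084 * 1e6 * 0.23419)
hr = 1527.2 m


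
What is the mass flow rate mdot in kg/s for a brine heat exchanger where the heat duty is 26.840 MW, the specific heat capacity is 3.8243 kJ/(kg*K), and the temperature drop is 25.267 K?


mdot = Q * 1000 / (cp * dT)
mdot = 26.840 * 1000 / (3.8243 * 25.267)
mdot = 277.76 kg/s


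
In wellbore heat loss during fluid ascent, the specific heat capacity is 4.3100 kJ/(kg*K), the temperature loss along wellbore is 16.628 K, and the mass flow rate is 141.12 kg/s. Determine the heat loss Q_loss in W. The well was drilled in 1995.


Q_loss = mdot * cp * dT
Q_loss = 141.12 * 4.3100 * 16.628
Q_loss = 10113.60 kW
Convert: 10113.60 kW * 1000.0 = 1.0114e+07 W
Q_loss = 1.0114e+07 W


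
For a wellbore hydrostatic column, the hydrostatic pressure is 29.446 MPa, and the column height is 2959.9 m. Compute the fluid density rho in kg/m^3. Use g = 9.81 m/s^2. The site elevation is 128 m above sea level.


rho = P * 1e6 / (g * h)
rho = 29.446 * 1e6 / (9.81 * 2959.9)
rho = 1014.1 kg/m^3


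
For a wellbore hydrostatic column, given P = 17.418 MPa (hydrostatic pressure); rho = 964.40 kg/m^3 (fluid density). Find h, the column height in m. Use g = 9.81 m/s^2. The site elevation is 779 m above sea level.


h = P * 1e6 / (g * rho)
h = 17.418 * 1e6 / (9.81 * 964.40)
h = 1841.1 m


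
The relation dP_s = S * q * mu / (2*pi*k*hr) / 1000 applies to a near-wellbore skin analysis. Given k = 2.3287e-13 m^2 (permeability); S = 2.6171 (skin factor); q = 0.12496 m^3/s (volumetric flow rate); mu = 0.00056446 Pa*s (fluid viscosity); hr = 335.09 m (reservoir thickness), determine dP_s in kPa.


dP_s = S * q * mu / (2*pi*k*hr) / 1000
dP_s = 2.6171 * 0.12496 * 0.00056446 / (2*pi*2.3287e-13*335.09) / 1000
dP_s = 376.50 kPa


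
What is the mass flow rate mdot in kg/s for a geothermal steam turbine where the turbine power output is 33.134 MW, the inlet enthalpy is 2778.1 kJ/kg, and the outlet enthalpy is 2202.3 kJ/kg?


mdot = P * 1000 / (h_in - h_out)
mdot = 33.134 * 1000 / (2778.1 - 2202.3)
mdot = 57.544 kg/s


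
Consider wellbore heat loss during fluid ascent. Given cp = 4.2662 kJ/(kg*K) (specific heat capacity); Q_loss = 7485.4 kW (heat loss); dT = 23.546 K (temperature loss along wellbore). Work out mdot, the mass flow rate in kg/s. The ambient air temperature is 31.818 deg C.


mdot = Q_loss / (cp * dT)
mdot = 7485.4 / (4.2662 * 23.546)
mdot = 74.517 kg/s


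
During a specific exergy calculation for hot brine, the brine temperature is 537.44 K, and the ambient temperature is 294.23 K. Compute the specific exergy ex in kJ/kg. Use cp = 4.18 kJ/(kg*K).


ex = cp * ((T_b - T_0) - T_0 * ln(T_b/T_0))
ex = 4.18 * ((537.44 - 294.23) - 294.23 * ln(537.44/294.23))
ex = 275.67 kJ/kg


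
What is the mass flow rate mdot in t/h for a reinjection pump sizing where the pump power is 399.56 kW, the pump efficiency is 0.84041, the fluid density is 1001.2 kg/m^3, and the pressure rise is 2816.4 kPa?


mdot = P_pump * rho * eta / dP
mdot = 399.56 * 1001.2 * 0.84041 / 2816.4
mdot = 119.3712 kg/s
Convert: 119.3712 kg/s * 3.6 = 429.74 t/h
mdot = 429.74 t/h


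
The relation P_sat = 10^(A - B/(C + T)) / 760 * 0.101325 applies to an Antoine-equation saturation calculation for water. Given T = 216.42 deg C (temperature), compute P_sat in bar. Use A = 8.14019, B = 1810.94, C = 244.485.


P_sat = 10^(A - B/(C + T)) / 760 * 0.101325
P_sat = 10^(8.14019 - 1810.94/(244.485 + 216.42)) / 760 * 0.101325
P_sat = 2.167689 MPa
Convert: 2.167689 MPa * 10.0 = 21.677 bar
P_sat = 21.677 bar


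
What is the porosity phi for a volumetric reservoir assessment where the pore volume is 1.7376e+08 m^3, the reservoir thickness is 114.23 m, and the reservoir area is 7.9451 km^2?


phi = Vp / (A * 1e6 * hr)
phi = 1.7376e+08 / (7.9451 * 1e6 * 114.23)
phi = 0.19146


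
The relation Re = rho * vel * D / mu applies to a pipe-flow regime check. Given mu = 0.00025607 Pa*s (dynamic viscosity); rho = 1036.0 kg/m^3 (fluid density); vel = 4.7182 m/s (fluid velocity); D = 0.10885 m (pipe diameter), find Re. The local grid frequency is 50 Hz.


Re = rho * vel * D / mu
Re = 1036.0 * 4.7182 * 0.10885 / 0.00025607
Re = 2.0778e+06


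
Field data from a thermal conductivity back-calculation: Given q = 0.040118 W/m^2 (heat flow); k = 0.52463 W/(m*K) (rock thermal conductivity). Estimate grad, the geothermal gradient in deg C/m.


grad = q / k * 1000
grad = 0.040118 / 0.52463 * 1000
grad = 76.46913 deg C/km
Convert: 76.46913 deg C/km * 0.001 = 0.076469 deg C/m
grad = 0.076469 deg C/m


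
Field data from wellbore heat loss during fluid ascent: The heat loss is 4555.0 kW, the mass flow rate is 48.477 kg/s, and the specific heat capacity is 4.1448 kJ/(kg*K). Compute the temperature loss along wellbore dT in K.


dT = Q_loss / (mdot * cp)
dT = 4555.0 / (48.477 * 4.1448)
dT = 22.670 K


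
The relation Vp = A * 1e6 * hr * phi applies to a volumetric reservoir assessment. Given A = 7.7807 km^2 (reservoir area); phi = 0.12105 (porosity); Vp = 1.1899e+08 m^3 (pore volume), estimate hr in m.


hr = Vp / (A * 1e6 * phi)
hr = 1.1899e+08 / (7.7807 * 1e6 * 0.12105)
hr = 126.34 m


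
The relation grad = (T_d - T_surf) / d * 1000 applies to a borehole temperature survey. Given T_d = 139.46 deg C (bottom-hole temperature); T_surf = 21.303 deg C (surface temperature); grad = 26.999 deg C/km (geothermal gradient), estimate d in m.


d = (T_d - T_surf) / grad * 1000
d = (139.46 - 21.303) / 26.999 * 1000
d = 4376.3 m
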